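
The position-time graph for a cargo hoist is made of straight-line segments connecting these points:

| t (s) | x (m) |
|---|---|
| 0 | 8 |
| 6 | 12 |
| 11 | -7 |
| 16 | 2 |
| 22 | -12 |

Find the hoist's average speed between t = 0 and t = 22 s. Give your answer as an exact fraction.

Average speed = (total path length)/(elapsed time); on a piecewise-linear x-t graph the path length is Σ|Δx|.
0–6 s: |Δx| = |12 − 8| = 4 m
6–11 s: |Δx| = |-7 − 12| = 19 m
11–16 s: |Δx| = |2 − -7| = 9 m
16–22 s: |Δx| = |-12 − 2| = 14 m
Total path = 46 m; average speed = 46/22 = 23/11 m/s.

23/11 m/s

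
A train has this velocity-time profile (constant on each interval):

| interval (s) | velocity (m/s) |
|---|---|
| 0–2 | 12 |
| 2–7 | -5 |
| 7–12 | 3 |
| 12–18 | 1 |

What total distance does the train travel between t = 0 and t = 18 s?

Distance (not displacement) is the total path length: add the absolute areas under v-t.
0–2 s: |12| × 2 = 24 m
2–7 s: |-5| × 5 = 25 m
7–12 s: |3| × 5 = 15 m
12–18 s: |1| × 6 = 6 m
Total distance = 70 m

70 m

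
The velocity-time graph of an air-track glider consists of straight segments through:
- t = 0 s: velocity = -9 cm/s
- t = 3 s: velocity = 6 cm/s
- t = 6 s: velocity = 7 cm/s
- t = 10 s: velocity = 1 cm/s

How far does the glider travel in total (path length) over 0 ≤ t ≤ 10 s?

47.2 cm

Distance (not displacement) is the total path length: add the absolute areas under v-t.
0–3 s: v = 0 at t = 1.8 s; triangle areas 8.1 + 3.6 = 11.7 cm
3–6 s: |½(6 + 7)(3)| = 19.5 cm
6–10 s: |½(7 + 1)(4)| = 16 cm
Total distance = 47.2 cm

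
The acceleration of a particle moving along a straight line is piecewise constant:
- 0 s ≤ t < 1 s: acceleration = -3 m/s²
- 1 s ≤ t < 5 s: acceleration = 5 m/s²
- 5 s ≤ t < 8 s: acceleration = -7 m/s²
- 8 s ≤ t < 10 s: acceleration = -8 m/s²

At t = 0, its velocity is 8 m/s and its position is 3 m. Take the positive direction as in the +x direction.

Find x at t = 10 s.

105 m

On each constant-a segment, Δv = aΔt and Δx = v₀Δt + ½aΔt²; chain segment to segment.
0–1 s: v starts 8 m/s; Δx = 8·1 + ½·-3·1² = 6.5 m; v ends 5 m/s.
1–5 s: v starts 5 m/s; Δx = 5·4 + ½·5·4² = 60 m; v ends 25 m/s.
5–8 s: v starts 25 m/s; Δx = 25·3 + ½·-7·3² = 43.5 m; v ends 4 m/s.
8–10 s: v starts 4 m/s; Δx = 4·2 + ½·-8·2² = -8 m; v ends -12 m/s.
x(10) = 3 + Σ Δx = 105 m.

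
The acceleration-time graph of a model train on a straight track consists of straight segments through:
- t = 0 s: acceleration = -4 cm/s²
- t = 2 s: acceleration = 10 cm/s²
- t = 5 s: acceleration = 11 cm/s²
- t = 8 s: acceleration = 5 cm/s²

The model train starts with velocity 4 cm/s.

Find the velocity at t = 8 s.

Δv equals the area under the a-t graph; then v = v₀ + Δv.
0–2 s: ½(-4 + 10)(2) = 6 cm/s
2–5 s: ½(10 + 11)(3) = 31.5 cm/s
5–8 s: ½(11 + 5)(3) = 24 cm/s
Δv = 61.5 cm/s, so v(8) = 4 + (61.5) = 65.5 cm/s.

65.5 cm/s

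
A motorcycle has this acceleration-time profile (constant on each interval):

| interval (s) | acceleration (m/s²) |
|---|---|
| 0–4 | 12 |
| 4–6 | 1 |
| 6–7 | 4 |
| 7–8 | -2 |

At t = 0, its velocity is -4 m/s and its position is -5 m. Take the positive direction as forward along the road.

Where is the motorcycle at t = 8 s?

262 m

On each constant-a segment, Δv = aΔt and Δx = v₀Δt + ½aΔt²; chain segment to segment.
0–4 s: v starts -4 m/s; Δx = -4·4 + ½·12·4² = 80 m; v ends 44 m/s.
4–6 s: v starts 44 m/s; Δx = 44·2 + ½·1·2² = 90 m; v ends 46 m/s.
6–7 s: v starts 46 m/s; Δx = 46·1 + ½·4·1² = 48 m; v ends 50 m/s.
7–8 s: v starts 50 m/s; Δx = 50·1 + ½·-2·1² = 49 m; v ends 48 m/s.
x(8) = -5 + Σ Δx = 262 m.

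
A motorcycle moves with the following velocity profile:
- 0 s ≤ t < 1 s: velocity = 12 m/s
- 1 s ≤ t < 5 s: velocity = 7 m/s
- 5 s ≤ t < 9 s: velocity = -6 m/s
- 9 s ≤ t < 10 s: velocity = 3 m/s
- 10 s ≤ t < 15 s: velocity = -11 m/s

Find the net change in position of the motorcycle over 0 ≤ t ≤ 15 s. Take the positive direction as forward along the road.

Displacement is the signed area under the v-t curve.
0–1 s: 12 × 1 = 12 m
1–5 s: 7 × 4 = 28 m
5–9 s: -6 × 4 = -24 m
9–10 s: 3 × 1 = 3 m
10–15 s: -11 × 5 = -55 m
Net displacement = -36 m

-36 m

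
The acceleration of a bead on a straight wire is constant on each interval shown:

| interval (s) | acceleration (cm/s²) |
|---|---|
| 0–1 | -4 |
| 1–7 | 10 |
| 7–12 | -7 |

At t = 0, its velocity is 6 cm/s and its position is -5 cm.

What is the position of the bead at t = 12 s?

413.5 cm

On each constant-a segment, Δv = aΔt and Δx = v₀Δt + ½aΔt²; chain segment to segment.
0–1 s: v starts 6 cm/s; Δx = 6·1 + ½·-4·1² = 4 cm; v ends 2 cm/s.
1–7 s: v starts 2 cm/s; Δx = 2·6 + ½·10·6² = 192 cm; v ends 62 cm/s.
7–12 s: v starts 62 cm/s; Δx = 62·5 + ½·-7·5² = 222.5 cm; v ends 27 cm/s.
x(12) = -5 + Σ Δx = 413.5 cm.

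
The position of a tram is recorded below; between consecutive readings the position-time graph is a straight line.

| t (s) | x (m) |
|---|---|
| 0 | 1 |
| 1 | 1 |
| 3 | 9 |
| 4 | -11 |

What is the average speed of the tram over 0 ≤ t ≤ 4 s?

7 m/s

Average speed = (total path length)/(elapsed time); on a piecewise-linear x-t graph the path length is Σ|Δx|.
0–1 s: |Δx| = |1 − 1| = 0 m
1–3 s: |Δx| = |9 − 1| = 8 m
3–4 s: |Δx| = |-11 − 9| = 20 m
Total path = 28 m; average speed = 28/4 = 7 m/s.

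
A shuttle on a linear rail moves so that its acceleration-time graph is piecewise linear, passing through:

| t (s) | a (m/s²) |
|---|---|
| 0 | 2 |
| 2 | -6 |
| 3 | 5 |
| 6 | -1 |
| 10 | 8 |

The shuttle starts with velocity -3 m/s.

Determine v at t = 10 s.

12.5 m/s

Δv equals the area under the a-t graph; then v = v₀ + Δv.
0–2 s: ½(2 + -6)(2) = -4 m/s
2–3 s: ½(-6 + 5)(1) = -0.5 m/s
3–6 s: ½(5 + -1)(3) = 6 m/s
6–10 s: ½(-1 + 8)(4) = 14 m/s
Δv = 15.5 m/s, so v(10) = -3 + (15.5) = 12.5 m/s.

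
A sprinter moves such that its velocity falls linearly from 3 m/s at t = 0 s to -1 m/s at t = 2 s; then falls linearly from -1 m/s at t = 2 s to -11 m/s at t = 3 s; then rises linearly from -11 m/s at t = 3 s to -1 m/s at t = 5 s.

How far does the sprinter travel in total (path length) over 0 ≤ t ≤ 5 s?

Distance (not displacement) is the total path length: add the absolute areas under v-t.
0–2 s: v = 0 at t = 1.5 s; triangle areas 2.25 + 0.25 = 2.5 m
2–3 s: |½(-1 + -11)(1)| = 6 m
3–5 s: |½(-11 + -1)(2)| = 12 m
Total distance = 20.5 m

20.5 m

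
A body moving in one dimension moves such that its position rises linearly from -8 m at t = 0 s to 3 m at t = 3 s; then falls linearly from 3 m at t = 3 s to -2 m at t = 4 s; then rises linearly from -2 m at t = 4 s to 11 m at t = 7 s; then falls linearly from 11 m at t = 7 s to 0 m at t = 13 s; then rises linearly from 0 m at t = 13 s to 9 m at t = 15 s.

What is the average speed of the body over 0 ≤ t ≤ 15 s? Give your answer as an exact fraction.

Average speed = (total path length)/(elapsed time); on a piecewise-linear x-t graph the path length is Σ|Δx|.
0–3 s: |Δx| = |3 − -8| = 11 m
3–4 s: |Δx| = |-2 − 3| = 5 m
4–7 s: |Δx| = |11 − -2| = 13 m
7–13 s: |Δx| = |0 − 11| = 11 m
13–15 s: |Δx| = |9 − 0| = 9 m
Total path = 49 m; average speed = 49/15 = 49/15 m/s.

49/15 m/s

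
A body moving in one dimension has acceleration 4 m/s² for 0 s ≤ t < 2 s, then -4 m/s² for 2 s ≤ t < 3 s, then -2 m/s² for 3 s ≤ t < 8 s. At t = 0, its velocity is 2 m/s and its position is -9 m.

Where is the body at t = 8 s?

16 m

On each constant-a segment, Δv = aΔt and Δx = v₀Δt + ½aΔt²; chain segment to segment.
0–2 s: v starts 2 m/s; Δx = 2·2 + ½·4·2² = 12 m; v ends 10 m/s.
2–3 s: v starts 10 m/s; Δx = 10·1 + ½·-4·1² = 8 m; v ends 6 m/s.
3–8 s: v starts 6 m/s; Δx = 6·5 + ½·-2·5² = 5 m; v ends -4 m/s.
x(8) = -9 + Σ Δx = 16 m.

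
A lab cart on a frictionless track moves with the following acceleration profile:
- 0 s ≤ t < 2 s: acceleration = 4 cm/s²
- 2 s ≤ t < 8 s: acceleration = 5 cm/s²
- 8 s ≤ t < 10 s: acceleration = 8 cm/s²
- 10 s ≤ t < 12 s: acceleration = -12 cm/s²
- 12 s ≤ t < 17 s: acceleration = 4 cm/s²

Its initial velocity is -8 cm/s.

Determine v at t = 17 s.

42 cm/s

Δv equals the area under the a-t graph; then v = v₀ + Δv.
0–2 s: 4 × 2 = 8 cm/s
2–8 s: 5 × 6 = 30 cm/s
8–10 s: 8 × 2 = 16 cm/s
10–12 s: -12 × 2 = -24 cm/s
12–17 s: 4 × 5 = 20 cm/s
Δv = 50 cm/s, so v(17) = -8 + (50) = 42 cm/s.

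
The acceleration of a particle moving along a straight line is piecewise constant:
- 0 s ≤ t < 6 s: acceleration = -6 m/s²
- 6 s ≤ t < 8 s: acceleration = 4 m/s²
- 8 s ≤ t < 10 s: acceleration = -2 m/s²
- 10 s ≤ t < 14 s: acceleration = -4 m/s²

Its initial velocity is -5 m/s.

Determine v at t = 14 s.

-53 m/s

Δv equals the area under the a-t graph; then v = v₀ + Δv.
0–6 s: -6 × 6 = -36 m/s
6–8 s: 4 × 2 = 8 m/s
8–10 s: -2 × 2 = -4 m/s
10–14 s: -4 × 4 = -16 m/s
Δv = -48 m/s, so v(14) = -5 + (-48) = -53 m/s.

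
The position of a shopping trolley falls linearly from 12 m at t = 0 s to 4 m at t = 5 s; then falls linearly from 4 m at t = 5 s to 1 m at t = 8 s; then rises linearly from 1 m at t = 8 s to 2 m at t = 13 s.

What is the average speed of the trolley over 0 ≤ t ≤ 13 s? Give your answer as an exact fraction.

12/13 m/s

Average speed = (total path length)/(elapsed time); on a piecewise-linear x-t graph the path length is Σ|Δx|.
0–5 s: |Δx| = |4 − 12| = 8 m
5–8 s: |Δx| = |1 − 4| = 3 m
8–13 s: |Δx| = |2 − 1| = 1 m
Total path = 12 m; average speed = 12/13 = 12/13 m/s.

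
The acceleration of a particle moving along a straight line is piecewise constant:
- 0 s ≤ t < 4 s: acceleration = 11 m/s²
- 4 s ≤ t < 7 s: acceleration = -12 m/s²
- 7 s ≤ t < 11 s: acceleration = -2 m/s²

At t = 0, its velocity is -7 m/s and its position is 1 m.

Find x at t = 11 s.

106 m

On each constant-a segment, Δv = aΔt and Δx = v₀Δt + ½aΔt²; chain segment to segment.
0–4 s: v starts -7 m/s; Δx = -7·4 + ½·11·4² = 60 m; v ends 37 m/s.
4–7 s: v starts 37 m/s; Δx = 37·3 + ½·-12·3² = 57 m; v ends 1 m/s.
7–11 s: v starts 1 m/s; Δx = 1·4 + ½·-2·4² = -12 m; v ends -7 m/s.
x(11) = 1 + Σ Δx = 106 m.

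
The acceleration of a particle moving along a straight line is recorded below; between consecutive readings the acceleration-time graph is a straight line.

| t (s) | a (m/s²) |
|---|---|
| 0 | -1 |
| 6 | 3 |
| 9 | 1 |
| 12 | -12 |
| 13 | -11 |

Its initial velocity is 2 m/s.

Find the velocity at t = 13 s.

Δv equals the area under the a-t graph; then v = v₀ + Δv.
0–6 s: ½(-1 + 3)(6) = 6 m/s
6–9 s: ½(3 + 1)(3) = 6 m/s
9–12 s: ½(1 + -12)(3) = -16.5 m/s
12–13 s: ½(-12 + -11)(1) = -11.5 m/s
Δv = -16 m/s, so v(13) = 2 + (-16) = -14 m/s.

-14 m/s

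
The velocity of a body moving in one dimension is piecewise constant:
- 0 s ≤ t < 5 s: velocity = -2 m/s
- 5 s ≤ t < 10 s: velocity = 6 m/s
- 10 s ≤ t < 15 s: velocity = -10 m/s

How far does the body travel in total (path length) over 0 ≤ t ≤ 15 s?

90 m

Total distance travelled is ∫|v| dt — sum the magnitudes of each area piece.
0–5 s: |-2| × 5 = 10 m
5–10 s: |6| × 5 = 30 m
10–15 s: |-10| × 5 = 50 m
Total distance = 90 m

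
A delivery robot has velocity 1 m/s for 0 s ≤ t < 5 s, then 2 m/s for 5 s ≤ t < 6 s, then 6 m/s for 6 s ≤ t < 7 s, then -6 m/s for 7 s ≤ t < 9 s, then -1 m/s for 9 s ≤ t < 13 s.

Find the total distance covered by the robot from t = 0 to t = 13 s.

Distance (not displacement) is the total path length: add the absolute areas under v-t.
0–5 s: |1| × 5 = 5 m
5–6 s: |2| × 1 = 2 m
6–7 s: |6| × 1 = 6 m
7–9 s: |-6| × 2 = 12 m
9–13 s: |-1| × 4 = 4 m
Total distance = 29 m

29 m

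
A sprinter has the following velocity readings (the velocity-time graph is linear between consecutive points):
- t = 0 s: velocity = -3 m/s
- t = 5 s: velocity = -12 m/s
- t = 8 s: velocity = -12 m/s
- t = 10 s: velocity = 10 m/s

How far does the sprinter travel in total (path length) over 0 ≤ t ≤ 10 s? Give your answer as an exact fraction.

1861/22 m

Distance (not displacement) is the total path length: add the absolute areas under v-t.
0–5 s: |½(-3 + -12)(5)| = 37.5 m
5–8 s: |-12| × 3 = 36 m
8–10 s: v = 0 at t = 100/11 s; triangle areas 72/11 + 50/11 = 122/11 m
Total distance = 1861/22 m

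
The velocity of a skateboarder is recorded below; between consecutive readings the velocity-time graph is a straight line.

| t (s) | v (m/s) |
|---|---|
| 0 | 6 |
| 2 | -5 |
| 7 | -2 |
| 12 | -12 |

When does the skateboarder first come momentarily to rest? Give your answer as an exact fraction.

v changes sign on 0–2 s (from 6 to -5); the graph is linear there, so v = 0 at t = 0 + (-6)·(2 − 0)/(-5 − 6) = 12/11 s.

t = 12/11 s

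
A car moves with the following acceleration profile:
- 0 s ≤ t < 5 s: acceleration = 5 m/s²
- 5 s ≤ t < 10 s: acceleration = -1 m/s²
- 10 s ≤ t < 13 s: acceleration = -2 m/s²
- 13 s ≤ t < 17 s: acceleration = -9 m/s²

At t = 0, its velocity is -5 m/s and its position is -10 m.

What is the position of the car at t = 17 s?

On each constant-a segment, Δv = aΔt and Δx = v₀Δt + ½aΔt²; chain segment to segment.
0–5 s: v starts -5 m/s; Δx = -5·5 + ½·5·5² = 37.5 m; v ends 20 m/s.
5–10 s: v starts 20 m/s; Δx = 20·5 + ½·-1·5² = 87.5 m; v ends 15 m/s.
10–13 s: v starts 15 m/s; Δx = 15·3 + ½·-2·3² = 36 m; v ends 9 m/s.
13–17 s: v starts 9 m/s; Δx = 9·4 + ½·-9·4² = -36 m; v ends -27 m/s.
x(17) = -10 + Σ Δx = 115 m.

115 m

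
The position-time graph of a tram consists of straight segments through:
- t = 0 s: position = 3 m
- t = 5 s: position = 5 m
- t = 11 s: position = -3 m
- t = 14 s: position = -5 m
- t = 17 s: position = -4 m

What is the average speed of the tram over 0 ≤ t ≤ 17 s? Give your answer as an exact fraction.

13/17 m/s

Average speed = (total path length)/(elapsed time); on a piecewise-linear x-t graph the path length is Σ|Δx|.
0–5 s: |Δx| = |5 − 3| = 2 m
5–11 s: |Δx| = |-3 − 5| = 8 m
11–14 s: |Δx| = |-5 − -3| = 2 m
14–17 s: |Δx| = |-4 − -5| = 1 m
Total path = 13 m; average speed = 13/17 = 13/17 m/s.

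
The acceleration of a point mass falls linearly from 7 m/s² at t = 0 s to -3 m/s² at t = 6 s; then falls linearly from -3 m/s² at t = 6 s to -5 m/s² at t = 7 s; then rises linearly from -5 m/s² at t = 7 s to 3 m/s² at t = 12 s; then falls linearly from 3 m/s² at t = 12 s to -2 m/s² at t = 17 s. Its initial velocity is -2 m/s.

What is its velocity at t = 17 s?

Δv equals the area under the a-t graph; then v = v₀ + Δv.
0–6 s: ½(7 + -3)(6) = 12 m/s
6–7 s: ½(-3 + -5)(1) = -4 m/s
7–12 s: ½(-5 + 3)(5) = -5 m/s
12–17 s: ½(3 + -2)(5) = 2.5 m/s
Δv = 5.5 m/s, so v(17) = -2 + (5.5) = 3.5 m/s.

3.5 m/s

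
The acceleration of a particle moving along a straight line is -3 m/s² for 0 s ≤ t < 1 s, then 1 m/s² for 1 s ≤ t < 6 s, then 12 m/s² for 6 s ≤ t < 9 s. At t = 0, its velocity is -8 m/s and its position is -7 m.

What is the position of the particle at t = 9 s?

On each constant-a segment, Δv = aΔt and Δx = v₀Δt + ½aΔt²; chain segment to segment.
0–1 s: v starts -8 m/s; Δx = -8·1 + ½·-3·1² = -9.5 m; v ends -11 m/s.
1–6 s: v starts -11 m/s; Δx = -11·5 + ½·1·5² = -42.5 m; v ends -6 m/s.
6–9 s: v starts -6 m/s; Δx = -6·3 + ½·12·3² = 36 m; v ends 30 m/s.
x(9) = -7 + Σ Δx = -23 m.

-23 m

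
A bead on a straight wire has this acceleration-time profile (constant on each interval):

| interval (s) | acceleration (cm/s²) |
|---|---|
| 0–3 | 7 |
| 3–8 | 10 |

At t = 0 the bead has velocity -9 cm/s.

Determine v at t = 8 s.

Δv equals the area under the a-t graph; then v = v₀ + Δv.
0–3 s: 7 × 3 = 21 cm/s
3–8 s: 10 × 5 = 50 cm/s
Δv = 71 cm/s, so v(8) = -9 + (71) = 62 cm/s.

62 cm/s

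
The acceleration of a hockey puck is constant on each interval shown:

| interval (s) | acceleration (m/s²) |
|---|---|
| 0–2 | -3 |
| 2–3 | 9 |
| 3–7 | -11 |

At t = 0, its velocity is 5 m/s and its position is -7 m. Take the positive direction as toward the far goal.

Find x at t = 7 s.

-55.5 m

On each constant-a segment, Δv = aΔt and Δx = v₀Δt + ½aΔt²; chain segment to segment.
0–2 s: v starts 5 m/s; Δx = 5·2 + ½·-3·2² = 4 m; v ends -1 m/s.
2–3 s: v starts -1 m/s; Δx = -1·1 + ½·9·1² = 3.5 m; v ends 8 m/s.
3–7 s: v starts 8 m/s; Δx = 8·4 + ½·-11·4² = -56 m; v ends -36 m/s.
x(7) = -7 + Σ Δx = -55.5 m.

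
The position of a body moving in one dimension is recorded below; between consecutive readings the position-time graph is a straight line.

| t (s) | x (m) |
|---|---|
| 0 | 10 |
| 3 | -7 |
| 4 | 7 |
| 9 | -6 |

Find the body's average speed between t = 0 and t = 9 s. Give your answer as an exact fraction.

Average speed = (total path length)/(elapsed time); on a piecewise-linear x-t graph the path length is Σ|Δx|.
0–3 s: |Δx| = |-7 − 10| = 17 m
3–4 s: |Δx| = |7 − -7| = 14 m
4–9 s: |Δx| = |-6 − 7| = 13 m
Total path = 44 m; average speed = 44/9 = 44/9 m/s.

44/9 m/s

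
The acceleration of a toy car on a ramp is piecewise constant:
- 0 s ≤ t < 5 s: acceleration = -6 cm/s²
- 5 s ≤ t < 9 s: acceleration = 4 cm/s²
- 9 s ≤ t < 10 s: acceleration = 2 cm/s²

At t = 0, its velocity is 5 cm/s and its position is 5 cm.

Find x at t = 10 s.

-121 cm

On each constant-a segment, Δv = aΔt and Δx = v₀Δt + ½aΔt²; chain segment to segment.
0–5 s: v starts 5 cm/s; Δx = 5·5 + ½·-6·5² = -50 cm; v ends -25 cm/s.
5–9 s: v starts -25 cm/s; Δx = -25·4 + ½·4·4² = -68 cm; v ends -9 cm/s.
9–10 s: v starts -9 cm/s; Δx = -9·1 + ½·2·1² = -8 cm; v ends -7 cm/s.
x(10) = 5 + Σ Δx = -121 cm.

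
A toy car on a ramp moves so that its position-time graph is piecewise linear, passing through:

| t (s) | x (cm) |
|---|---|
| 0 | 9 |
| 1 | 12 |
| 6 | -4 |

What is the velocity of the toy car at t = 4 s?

Velocity is the slope of the x-t graph on 1–6 s: (-4 − 12)/(6 − 1) = -3.2 cm/s.

-3.2 cm/s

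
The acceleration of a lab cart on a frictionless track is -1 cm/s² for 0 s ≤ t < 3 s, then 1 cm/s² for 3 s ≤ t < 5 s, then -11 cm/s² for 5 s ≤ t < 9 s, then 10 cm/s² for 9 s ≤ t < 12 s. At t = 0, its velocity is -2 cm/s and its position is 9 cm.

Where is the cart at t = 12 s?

-205.5 cm

On each constant-a segment, Δv = aΔt and Δx = v₀Δt + ½aΔt²; chain segment to segment.
0–3 s: v starts -2 cm/s; Δx = -2·3 + ½·-1·3² = -10.5 cm; v ends -5 cm/s.
3–5 s: v starts -5 cm/s; Δx = -5·2 + ½·1·2² = -8 cm; v ends -3 cm/s.
5–9 s: v starts -3 cm/s; Δx = -3·4 + ½·-11·4² = -100 cm; v ends -47 cm/s.
9–12 s: v starts -47 cm/s; Δx = -47·3 + ½·10·3² = -96 cm; v ends -17 cm/s.
x(12) = 9 + Σ Δx = -205.5 cm.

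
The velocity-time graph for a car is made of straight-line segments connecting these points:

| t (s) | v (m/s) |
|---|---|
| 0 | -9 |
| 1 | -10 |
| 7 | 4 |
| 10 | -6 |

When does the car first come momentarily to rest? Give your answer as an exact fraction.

t = 37/7 s

v changes sign on 1–7 s (from -10 to 4); the graph is linear there, so v = 0 at t = 1 + (10)·(7 − 1)/(4 − -10) = 37/7 s.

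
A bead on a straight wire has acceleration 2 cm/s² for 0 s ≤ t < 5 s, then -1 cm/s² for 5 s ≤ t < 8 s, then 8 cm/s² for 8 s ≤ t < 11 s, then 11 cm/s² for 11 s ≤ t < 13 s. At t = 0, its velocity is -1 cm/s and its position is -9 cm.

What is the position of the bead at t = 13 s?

On each constant-a segment, Δv = aΔt and Δx = v₀Δt + ½aΔt²; chain segment to segment.
0–5 s: v starts -1 cm/s; Δx = -1·5 + ½·2·5² = 20 cm; v ends 9 cm/s.
5–8 s: v starts 9 cm/s; Δx = 9·3 + ½·-1·3² = 22.5 cm; v ends 6 cm/s.
8–11 s: v starts 6 cm/s; Δx = 6·3 + ½·8·3² = 54 cm; v ends 30 cm/s.
11–13 s: v starts 30 cm/s; Δx = 30·2 + ½·11·2² = 82 cm; v ends 52 cm/s.
x(13) = -9 + Σ Δx = 169.5 cm.

169.5 cm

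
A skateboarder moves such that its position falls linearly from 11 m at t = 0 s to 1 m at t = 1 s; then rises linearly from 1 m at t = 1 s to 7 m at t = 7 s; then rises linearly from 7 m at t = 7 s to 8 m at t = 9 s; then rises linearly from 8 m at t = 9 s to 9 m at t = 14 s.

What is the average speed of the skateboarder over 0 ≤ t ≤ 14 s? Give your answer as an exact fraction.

9/7 m/s

Average speed = (total path length)/(elapsed time); on a piecewise-linear x-t graph the path length is Σ|Δx|.
0–1 s: |Δx| = |1 − 11| = 10 m
1–7 s: |Δx| = |7 − 1| = 6 m
7–9 s: |Δx| = |8 − 7| = 1 m
9–14 s: |Δx| = |9 − 8| = 1 m
Total path = 18 m; average speed = 18/14 = 9/7 m/s.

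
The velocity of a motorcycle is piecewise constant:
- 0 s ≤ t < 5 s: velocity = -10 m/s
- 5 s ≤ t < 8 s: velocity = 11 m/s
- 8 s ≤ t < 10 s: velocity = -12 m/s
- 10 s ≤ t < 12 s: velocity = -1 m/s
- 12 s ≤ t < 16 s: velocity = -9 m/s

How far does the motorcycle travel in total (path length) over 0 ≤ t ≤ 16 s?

Distance (not displacement) is the total path length: add the absolute areas under v-t.
0–5 s: |-10| × 5 = 50 m
5–8 s: |11| × 3 = 33 m
8–10 s: |-12| × 2 = 24 m
10–12 s: |-1| × 2 = 2 m
12–16 s: |-9| × 4 = 36 m
Total distance = 145 m

145 m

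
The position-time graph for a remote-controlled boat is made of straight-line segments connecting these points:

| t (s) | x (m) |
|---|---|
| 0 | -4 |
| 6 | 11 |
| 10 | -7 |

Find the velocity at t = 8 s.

Velocity is the slope of the x-t graph on 6–10 s: (-7 − 11)/(10 − 6) = -4.5 m/s.

-4.5 m/s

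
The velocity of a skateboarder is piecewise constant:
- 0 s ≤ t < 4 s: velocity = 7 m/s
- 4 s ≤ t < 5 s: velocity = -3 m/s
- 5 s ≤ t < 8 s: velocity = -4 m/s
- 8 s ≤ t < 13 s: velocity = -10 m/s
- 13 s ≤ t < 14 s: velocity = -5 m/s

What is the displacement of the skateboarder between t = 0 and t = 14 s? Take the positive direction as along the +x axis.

Displacement is the signed area under the v-t curve.
0–4 s: 7 × 4 = 28 m
4–5 s: -3 × 1 = -3 m
5–8 s: -4 × 3 = -12 m
8–13 s: -10 × 5 = -50 m
13–14 s: -5 × 1 = -5 m
Net displacement = -42 m

-42 m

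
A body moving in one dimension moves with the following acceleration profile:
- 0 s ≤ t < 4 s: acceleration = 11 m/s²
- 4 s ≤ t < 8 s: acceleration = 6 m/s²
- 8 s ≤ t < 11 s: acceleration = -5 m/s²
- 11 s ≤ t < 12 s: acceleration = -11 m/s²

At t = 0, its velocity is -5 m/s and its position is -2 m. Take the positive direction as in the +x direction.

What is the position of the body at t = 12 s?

479 m

On each constant-a segment, Δv = aΔt and Δx = v₀Δt + ½aΔt²; chain segment to segment.
0–4 s: v starts -5 m/s; Δx = -5·4 + ½·11·4² = 68 m; v ends 39 m/s.
4–8 s: v starts 39 m/s; Δx = 39·4 + ½·6·4² = 204 m; v ends 63 m/s.
8–11 s: v starts 63 m/s; Δx = 63·3 + ½·-5·3² = 166.5 m; v ends 48 m/s.
11–12 s: v starts 48 m/s; Δx = 48·1 + ½·-11·1² = 42.5 m; v ends 37 m/s.
x(12) = -2 + Σ Δx = 479 m.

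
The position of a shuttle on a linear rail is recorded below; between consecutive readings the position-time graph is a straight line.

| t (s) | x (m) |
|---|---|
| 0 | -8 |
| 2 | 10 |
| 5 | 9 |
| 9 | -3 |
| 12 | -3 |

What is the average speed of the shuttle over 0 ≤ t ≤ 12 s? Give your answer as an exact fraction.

31/12 m/s

Average speed = (total path length)/(elapsed time); on a piecewise-linear x-t graph the path length is Σ|Δx|.
0–2 s: |Δx| = |10 − -8| = 18 m
2–5 s: |Δx| = |9 − 10| = 1 m
5–9 s: |Δx| = |-3 − 9| = 12 m
9–12 s: |Δx| = |-3 − -3| = 0 m
Total path = 31 m; average speed = 31/12 = 31/12 m/s.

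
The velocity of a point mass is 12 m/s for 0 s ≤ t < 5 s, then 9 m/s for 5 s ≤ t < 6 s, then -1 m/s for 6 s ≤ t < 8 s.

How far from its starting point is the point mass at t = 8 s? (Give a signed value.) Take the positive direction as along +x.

Net displacement equals the area under the velocity-time graph (areas below the axis count negative).
0–5 s: 12 × 5 = 60 m
5–6 s: 9 × 1 = 9 m
6–8 s: -1 × 2 = -2 m
Net displacement = 67 m

67 m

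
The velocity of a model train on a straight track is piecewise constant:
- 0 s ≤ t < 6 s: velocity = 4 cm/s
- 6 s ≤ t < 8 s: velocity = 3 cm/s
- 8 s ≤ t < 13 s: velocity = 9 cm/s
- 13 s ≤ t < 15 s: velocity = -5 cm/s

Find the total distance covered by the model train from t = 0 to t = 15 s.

Distance (not displacement) is the total path length: add the absolute areas under v-t.
0–6 s: |4| × 6 = 24 cm
6–8 s: |3| × 2 = 6 cm
8–13 s: |9| × 5 = 45 cm
13–15 s: |-5| × 2 = 10 cm
Total distance = 85 cm

85 cm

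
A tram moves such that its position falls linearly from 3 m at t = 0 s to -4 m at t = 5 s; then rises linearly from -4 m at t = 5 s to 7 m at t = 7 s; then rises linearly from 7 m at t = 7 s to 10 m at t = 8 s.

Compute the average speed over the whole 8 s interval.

2.625 m/s

Average speed = (total path length)/(elapsed time); on a piecewise-linear x-t graph the path length is Σ|Δx|.
0–5 s: |Δx| = |-4 − 3| = 7 m
5–7 s: |Δx| = |7 − -4| = 11 m
7–8 s: |Δx| = |10 − 7| = 3 m
Total path = 21 m; average speed = 21/8 = 2.625 m/s.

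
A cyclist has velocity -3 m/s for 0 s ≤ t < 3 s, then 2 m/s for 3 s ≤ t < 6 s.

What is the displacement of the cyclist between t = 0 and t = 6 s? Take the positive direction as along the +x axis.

Net displacement equals the area under the velocity-time graph (areas below the axis count negative).
0–3 s: -3 × 3 = -9 m
3–6 s: 2 × 3 = 6 m
Net displacement = -3 m

-3 m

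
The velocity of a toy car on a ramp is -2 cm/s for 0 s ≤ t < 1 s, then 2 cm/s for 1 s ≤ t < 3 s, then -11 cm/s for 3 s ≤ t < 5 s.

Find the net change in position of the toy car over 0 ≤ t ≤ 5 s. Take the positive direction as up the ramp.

-20 cm

Displacement is the signed area under the v-t curve.
0–1 s: -2 × 1 = -2 cm
1–3 s: 2 × 2 = 4 cm
3–5 s: -11 × 2 = -22 cm
Net displacement = -20 cm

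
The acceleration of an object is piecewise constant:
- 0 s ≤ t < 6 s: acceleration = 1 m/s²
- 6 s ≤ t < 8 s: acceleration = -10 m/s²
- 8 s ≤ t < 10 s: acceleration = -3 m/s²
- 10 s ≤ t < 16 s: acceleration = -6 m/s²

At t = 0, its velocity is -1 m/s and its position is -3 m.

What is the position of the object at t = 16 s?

-271 m

On each constant-a segment, Δv = aΔt and Δx = v₀Δt + ½aΔt²; chain segment to segment.
0–6 s: v starts -1 m/s; Δx = -1·6 + ½·1·6² = 12 m; v ends 5 m/s.
6–8 s: v starts 5 m/s; Δx = 5·2 + ½·-10·2² = -10 m; v ends -15 m/s.
8–10 s: v starts -15 m/s; Δx = -15·2 + ½·-3·2² = -36 m; v ends -21 m/s.
10–16 s: v starts -21 m/s; Δx = -21·6 + ½·-6·6² = -234 m; v ends -57 m/s.
x(16) = -3 + Σ Δx = -271 m.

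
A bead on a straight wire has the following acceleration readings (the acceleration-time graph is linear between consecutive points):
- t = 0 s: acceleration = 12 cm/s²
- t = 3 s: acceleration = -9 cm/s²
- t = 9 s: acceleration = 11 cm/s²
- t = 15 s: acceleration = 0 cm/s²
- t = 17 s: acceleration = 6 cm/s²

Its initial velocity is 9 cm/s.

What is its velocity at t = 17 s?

58.5 cm/s

Δv equals the area under the a-t graph; then v = v₀ + Δv.
0–3 s: ½(12 + -9)(3) = 4.5 cm/s
3–9 s: ½(-9 + 11)(6) = 6 cm/s
9–15 s: ½(11 + 0)(6) = 33 cm/s
15–17 s: ½(0 + 6)(2) = 6 cm/s
Δv = 49.5 cm/s, so v(17) = 9 + (49.5) = 58.5 cm/s.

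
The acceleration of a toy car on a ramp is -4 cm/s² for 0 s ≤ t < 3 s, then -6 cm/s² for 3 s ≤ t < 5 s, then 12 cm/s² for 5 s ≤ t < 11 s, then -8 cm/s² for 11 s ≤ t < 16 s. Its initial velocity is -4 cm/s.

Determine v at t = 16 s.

Δv equals the area under the a-t graph; then v = v₀ + Δv.
0–3 s: -4 × 3 = -12 cm/s
3–5 s: -6 × 2 = -12 cm/s
5–11 s: 12 × 6 = 72 cm/s
11–16 s: -8 × 5 = -40 cm/s
Δv = 8 cm/s, so v(16) = -4 + (8) = 4 cm/s.

4 cm/s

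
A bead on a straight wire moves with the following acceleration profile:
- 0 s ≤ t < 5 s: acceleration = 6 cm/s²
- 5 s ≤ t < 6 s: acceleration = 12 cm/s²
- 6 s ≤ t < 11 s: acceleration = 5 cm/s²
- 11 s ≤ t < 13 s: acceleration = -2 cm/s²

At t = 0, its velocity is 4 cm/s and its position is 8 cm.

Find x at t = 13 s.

573.5 cm

On each constant-a segment, Δv = aΔt and Δx = v₀Δt + ½aΔt²; chain segment to segment.
0–5 s: v starts 4 cm/s; Δx = 4·5 + ½·6·5² = 95 cm; v ends 34 cm/s.
5–6 s: v starts 34 cm/s; Δx = 34·1 + ½·12·1² = 40 cm; v ends 46 cm/s.
6–11 s: v starts 46 cm/s; Δx = 46·5 + ½·5·5² = 292.5 cm; v ends 71 cm/s.
11–13 s: v starts 71 cm/s; Δx = 71·2 + ½·-2·2² = 138 cm; v ends 67 cm/s.
x(13) = 8 + Σ Δx = 573.5 cm.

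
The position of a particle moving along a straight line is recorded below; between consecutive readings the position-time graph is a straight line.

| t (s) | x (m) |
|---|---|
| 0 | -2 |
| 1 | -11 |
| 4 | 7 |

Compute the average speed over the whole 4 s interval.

6.75 m/s

Average speed = (total path length)/(elapsed time); on a piecewise-linear x-t graph the path length is Σ|Δx|.
0–1 s: |Δx| = |-11 − -2| = 9 m
1–4 s: |Δx| = |7 − -11| = 18 m
Total path = 27 m; average speed = 27/4 = 6.75 m/s.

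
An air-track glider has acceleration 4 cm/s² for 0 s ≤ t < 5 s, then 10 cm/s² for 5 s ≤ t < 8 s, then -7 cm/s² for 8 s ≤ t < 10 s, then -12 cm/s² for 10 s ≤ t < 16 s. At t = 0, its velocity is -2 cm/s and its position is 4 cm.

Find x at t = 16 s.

213 cm

On each constant-a segment, Δv = aΔt and Δx = v₀Δt + ½aΔt²; chain segment to segment.
0–5 s: v starts -2 cm/s; Δx = -2·5 + ½·4·5² = 40 cm; v ends 18 cm/s.
5–8 s: v starts 18 cm/s; Δx = 18·3 + ½·10·3² = 99 cm; v ends 48 cm/s.
8–10 s: v starts 48 cm/s; Δx = 48·2 + ½·-7·2² = 82 cm; v ends 34 cm/s.
10–16 s: v starts 34 cm/s; Δx = 34·6 + ½·-12·6² = -12 cm; v ends -38 cm/s.
x(16) = 4 + Σ Δx = 213 cm.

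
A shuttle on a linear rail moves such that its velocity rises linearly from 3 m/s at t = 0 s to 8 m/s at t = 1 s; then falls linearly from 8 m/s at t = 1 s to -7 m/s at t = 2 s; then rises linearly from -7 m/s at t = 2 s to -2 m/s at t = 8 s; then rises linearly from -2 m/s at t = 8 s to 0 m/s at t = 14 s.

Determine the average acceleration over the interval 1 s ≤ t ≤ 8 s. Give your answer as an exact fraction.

-10/7 m/s²

Average acceleration = Δv/Δt = (-2 − 8)/(8 − 1) = -10/7 m/s².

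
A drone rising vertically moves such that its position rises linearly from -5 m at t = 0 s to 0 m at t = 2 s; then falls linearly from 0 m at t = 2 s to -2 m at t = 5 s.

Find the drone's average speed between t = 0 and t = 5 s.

Average speed = (total path length)/(elapsed time); on a piecewise-linear x-t graph the path length is Σ|Δx|.
0–2 s: |Δx| = |0 − -5| = 5 m
2–5 s: |Δx| = |-2 − 0| = 2 m
Total path = 7 m; average speed = 7/5 = 1.4 m/s.

1.4 m/s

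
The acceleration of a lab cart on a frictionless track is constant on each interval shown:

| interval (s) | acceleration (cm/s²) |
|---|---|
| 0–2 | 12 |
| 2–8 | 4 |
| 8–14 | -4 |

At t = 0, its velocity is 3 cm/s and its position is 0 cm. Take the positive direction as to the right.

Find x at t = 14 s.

498 cm

On each constant-a segment, Δv = aΔt and Δx = v₀Δt + ½aΔt²; chain segment to segment.
0–2 s: v starts 3 cm/s; Δx = 3·2 + ½·12·2² = 30 cm; v ends 27 cm/s.
2–8 s: v starts 27 cm/s; Δx = 27·6 + ½·4·6² = 234 cm; v ends 51 cm/s.
8–14 s: v starts 51 cm/s; Δx = 51·6 + ½·-4·6² = 234 cm; v ends 27 cm/s.
x(14) = 0 + Σ Δx = 498 cm.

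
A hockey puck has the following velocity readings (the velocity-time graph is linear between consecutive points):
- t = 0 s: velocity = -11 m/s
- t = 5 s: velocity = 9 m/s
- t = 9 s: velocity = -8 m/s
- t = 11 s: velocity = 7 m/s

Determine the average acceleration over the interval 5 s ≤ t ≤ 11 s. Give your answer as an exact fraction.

-1/3 m/s²

Average acceleration = Δv/Δt = (7 − 9)/(11 − 5) = -1/3 m/s².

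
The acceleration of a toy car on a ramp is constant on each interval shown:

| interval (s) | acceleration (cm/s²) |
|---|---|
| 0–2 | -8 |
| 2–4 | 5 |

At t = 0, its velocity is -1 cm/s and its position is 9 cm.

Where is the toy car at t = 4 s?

-33 cm

On each constant-a segment, Δv = aΔt and Δx = v₀Δt + ½aΔt²; chain segment to segment.
0–2 s: v starts -1 cm/s; Δx = -1·2 + ½·-8·2² = -18 cm; v ends -17 cm/s.
2–4 s: v starts -17 cm/s; Δx = -17·2 + ½·5·2² = -24 cm; v ends -7 cm/s.
x(4) = 9 + Σ Δx = -33 cm.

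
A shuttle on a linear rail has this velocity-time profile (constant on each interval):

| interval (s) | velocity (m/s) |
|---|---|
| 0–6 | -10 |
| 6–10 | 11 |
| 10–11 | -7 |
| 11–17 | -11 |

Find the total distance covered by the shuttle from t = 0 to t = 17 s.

177 m

Total distance travelled is ∫|v| dt — sum the magnitudes of each area piece.
0–6 s: |-10| × 6 = 60 m
6–10 s: |11| × 4 = 44 m
10–11 s: |-7| × 1 = 7 m
11–17 s: |-11| × 6 = 66 m
Total distance = 177 m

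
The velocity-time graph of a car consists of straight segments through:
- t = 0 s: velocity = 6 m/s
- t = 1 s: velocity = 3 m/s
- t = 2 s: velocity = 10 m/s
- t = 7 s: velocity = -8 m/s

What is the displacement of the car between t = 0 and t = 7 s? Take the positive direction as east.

16 m

Net displacement equals the area under the velocity-time graph (areas below the axis count negative).
0–1 s: ½(6 + 3)(1) = 4.5 m
1–2 s: ½(3 + 10)(1) = 6.5 m
2–7 s: ½(10 + -8)(5) = 5 m
Net displacement = 16 m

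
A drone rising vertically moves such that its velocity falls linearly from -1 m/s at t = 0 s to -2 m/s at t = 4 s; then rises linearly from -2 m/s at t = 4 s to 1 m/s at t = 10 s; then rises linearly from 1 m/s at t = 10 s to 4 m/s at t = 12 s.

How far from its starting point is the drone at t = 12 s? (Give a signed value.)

-4 m

Displacement is the signed area under the v-t curve.
0–4 s: ½(-1 + -2)(4) = -6 m
4–10 s: ½(-2 + 1)(6) = -3 m
10–12 s: ½(1 + 4)(2) = 5 m
Net displacement = -4 m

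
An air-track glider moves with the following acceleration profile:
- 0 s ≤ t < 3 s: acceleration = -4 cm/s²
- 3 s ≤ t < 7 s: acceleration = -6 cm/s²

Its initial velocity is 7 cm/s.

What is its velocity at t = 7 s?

-29 cm/s

Δv equals the area under the a-t graph; then v = v₀ + Δv.
0–3 s: -4 × 3 = -12 cm/s
3–7 s: -6 × 4 = -24 cm/s
Δv = -36 cm/s, so v(7) = 7 + (-36) = -29 cm/s.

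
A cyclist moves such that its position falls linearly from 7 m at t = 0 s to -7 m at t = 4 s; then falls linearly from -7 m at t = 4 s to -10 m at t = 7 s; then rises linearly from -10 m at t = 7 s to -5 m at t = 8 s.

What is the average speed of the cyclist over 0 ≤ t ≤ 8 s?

2.75 m/s

Average speed = (total path length)/(elapsed time); on a piecewise-linear x-t graph the path length is Σ|Δx|.
0–4 s: |Δx| = |-7 − 7| = 14 m
4–7 s: |Δx| = |-10 − -7| = 3 m
7–8 s: |Δx| = |-5 − -10| = 5 m
Total path = 22 m; average speed = 22/8 = 2.75 m/s.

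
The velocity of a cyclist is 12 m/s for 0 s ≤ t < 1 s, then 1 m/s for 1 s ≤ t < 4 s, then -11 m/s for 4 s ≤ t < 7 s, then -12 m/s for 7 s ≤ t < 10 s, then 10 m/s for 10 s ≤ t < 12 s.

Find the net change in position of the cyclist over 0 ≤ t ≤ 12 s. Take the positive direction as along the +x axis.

-34 m

Net displacement equals the area under the velocity-time graph (areas below the axis count negative).
0–1 s: 12 × 1 = 12 m
1–4 s: 1 × 3 = 3 m
4–7 s: -11 × 3 = -33 m
7–10 s: -12 × 3 = -36 m
10–12 s: 10 × 2 = 20 m
Net displacement = -34 m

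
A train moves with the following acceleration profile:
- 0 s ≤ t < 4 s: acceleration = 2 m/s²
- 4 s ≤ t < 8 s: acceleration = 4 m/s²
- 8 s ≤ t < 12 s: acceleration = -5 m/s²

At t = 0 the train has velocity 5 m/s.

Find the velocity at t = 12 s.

Δv equals the area under the a-t graph; then v = v₀ + Δv.
0–4 s: 2 × 4 = 8 m/s
4–8 s: 4 × 4 = 16 m/s
8–12 s: -5 × 4 = -20 m/s
Δv = 4 m/s, so v(12) = 5 + (4) = 9 m/s.

9 m/s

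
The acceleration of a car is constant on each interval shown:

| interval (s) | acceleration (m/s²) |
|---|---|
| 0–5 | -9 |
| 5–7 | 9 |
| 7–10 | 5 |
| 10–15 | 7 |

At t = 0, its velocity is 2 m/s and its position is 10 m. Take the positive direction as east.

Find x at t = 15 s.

On each constant-a segment, Δv = aΔt and Δx = v₀Δt + ½aΔt²; chain segment to segment.
0–5 s: v starts 2 m/s; Δx = 2·5 + ½·-9·5² = -102.5 m; v ends -43 m/s.
5–7 s: v starts -43 m/s; Δx = -43·2 + ½·9·2² = -68 m; v ends -25 m/s.
7–10 s: v starts -25 m/s; Δx = -25·3 + ½·5·3² = -52.5 m; v ends -10 m/s.
10–15 s: v starts -10 m/s; Δx = -10·5 + ½·7·5² = 37.5 m; v ends 25 m/s.
x(15) = 10 + Σ Δx = -175.5 m.

-175.5 m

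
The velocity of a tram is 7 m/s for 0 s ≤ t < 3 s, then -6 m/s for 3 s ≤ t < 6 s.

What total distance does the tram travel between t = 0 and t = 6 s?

Distance (not displacement) is the total path length: add the absolute areas under v-t.
0–3 s: |7| × 3 = 21 m
3–6 s: |-6| × 3 = 18 m
Total distance = 39 m

39 m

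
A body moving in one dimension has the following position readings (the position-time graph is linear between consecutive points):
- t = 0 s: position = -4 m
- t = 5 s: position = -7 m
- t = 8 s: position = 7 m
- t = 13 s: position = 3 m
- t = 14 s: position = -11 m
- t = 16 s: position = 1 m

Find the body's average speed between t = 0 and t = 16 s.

2.9375 m/s

Average speed = (total path length)/(elapsed time); on a piecewise-linear x-t graph the path length is Σ|Δx|.
0–5 s: |Δx| = |-7 − -4| = 3 m
5–8 s: |Δx| = |7 − -7| = 14 m
8–13 s: |Δx| = |3 − 7| = 4 m
13–14 s: |Δx| = |-11 − 3| = 14 m
14–16 s: |Δx| = |1 − -11| = 12 m
Total path = 47 m; average speed = 47/16 = 2.9375 m/s.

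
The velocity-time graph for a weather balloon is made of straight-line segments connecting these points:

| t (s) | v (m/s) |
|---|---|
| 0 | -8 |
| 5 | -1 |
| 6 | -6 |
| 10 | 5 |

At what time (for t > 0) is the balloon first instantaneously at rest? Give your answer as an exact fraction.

t = 90/11 s

v changes sign on 6–10 s (from -6 to 5); the graph is linear there, so v = 0 at t = 6 + (6)·(10 − 6)/(5 − -6) = 90/11 s.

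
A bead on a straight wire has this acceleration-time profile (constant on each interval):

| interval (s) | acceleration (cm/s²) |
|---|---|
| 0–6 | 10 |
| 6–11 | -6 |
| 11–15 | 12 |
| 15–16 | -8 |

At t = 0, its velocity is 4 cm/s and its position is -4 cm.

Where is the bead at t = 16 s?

On each constant-a segment, Δv = aΔt and Δx = v₀Δt + ½aΔt²; chain segment to segment.
0–6 s: v starts 4 cm/s; Δx = 4·6 + ½·10·6² = 204 cm; v ends 64 cm/s.
6–11 s: v starts 64 cm/s; Δx = 64·5 + ½·-6·5² = 245 cm; v ends 34 cm/s.
11–15 s: v starts 34 cm/s; Δx = 34·4 + ½·12·4² = 232 cm; v ends 82 cm/s.
15–16 s: v starts 82 cm/s; Δx = 82·1 + ½·-8·1² = 78 cm; v ends 74 cm/s.
x(16) = -4 + Σ Δx = 755 cm.

755 cm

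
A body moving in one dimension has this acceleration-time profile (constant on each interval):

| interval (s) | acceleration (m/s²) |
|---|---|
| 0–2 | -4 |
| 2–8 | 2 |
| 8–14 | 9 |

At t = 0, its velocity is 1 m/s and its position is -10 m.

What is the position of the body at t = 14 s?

On each constant-a segment, Δv = aΔt and Δx = v₀Δt + ½aΔt²; chain segment to segment.
0–2 s: v starts 1 m/s; Δx = 1·2 + ½·-4·2² = -6 m; v ends -7 m/s.
2–8 s: v starts -7 m/s; Δx = -7·6 + ½·2·6² = -6 m; v ends 5 m/s.
8–14 s: v starts 5 m/s; Δx = 5·6 + ½·9·6² = 192 m; v ends 59 m/s.
x(14) = -10 + Σ Δx = 170 m.

170 m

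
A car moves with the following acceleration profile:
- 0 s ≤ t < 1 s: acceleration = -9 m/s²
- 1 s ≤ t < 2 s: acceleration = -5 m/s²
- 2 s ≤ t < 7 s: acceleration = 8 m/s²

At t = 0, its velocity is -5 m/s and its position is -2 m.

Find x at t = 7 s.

-23 m

On each constant-a segment, Δv = aΔt and Δx = v₀Δt + ½aΔt²; chain segment to segment.
0–1 s: v starts -5 m/s; Δx = -5·1 + ½·-9·1² = -9.5 m; v ends -14 m/s.
1–2 s: v starts -14 m/s; Δx = -14·1 + ½·-5·1² = -16.5 m; v ends -19 m/s.
2–7 s: v starts -19 m/s; Δx = -19·5 + ½·8·5² = 5 m; v ends 21 m/s.
x(7) = -2 + Σ Δx = -23 m.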